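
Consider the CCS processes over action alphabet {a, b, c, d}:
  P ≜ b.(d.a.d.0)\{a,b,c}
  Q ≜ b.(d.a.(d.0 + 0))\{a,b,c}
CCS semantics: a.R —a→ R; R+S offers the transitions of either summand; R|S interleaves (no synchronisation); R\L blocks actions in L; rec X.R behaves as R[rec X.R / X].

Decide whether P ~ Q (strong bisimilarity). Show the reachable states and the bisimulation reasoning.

LTS(P): 3 reachable states
  m0 = b.(d.a.d.0)\{a,b,c} | -b-> m1
  m1 = (d.a.d.0)\{a,b,c} | -d-> m2
  m2 = (a.d.0)\{a,b,c} | (no moves)
LTS(Q): 3 reachable states
  n0 = b.(d.a.(d.0 + 0))\{a,b,c} | -b-> n1
  n1 = (d.a.(d.0 + 0))\{a,b,c} | -d-> n2
  n2 = (a.(d.0 + 0))\{a,b,c} | (no moves)
Bisimilarity quotient blocks:
  B0 = {m0, n0}
  B1 = {m1, n1}
  B2 = {m2, n2}
m0 ∈ B0, n0 ∈ B0 → same block

YES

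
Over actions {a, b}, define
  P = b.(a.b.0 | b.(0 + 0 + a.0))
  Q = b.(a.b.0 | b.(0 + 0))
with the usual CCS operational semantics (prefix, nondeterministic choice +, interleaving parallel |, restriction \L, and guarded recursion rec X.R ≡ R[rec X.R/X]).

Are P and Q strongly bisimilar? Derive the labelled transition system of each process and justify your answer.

NO

P's transition system — 10 states:
  s0 = b.(a.b.0 | b.(0 + 0 + a.0)) ⊢ —b→ s1
  s1 = a.b.0 | b.(0 + 0 + a.0) ⊢ —a→ s2, —b→ s3
  s2 = b.0 | b.(0 + 0 + a.0) ⊢ —b→ s4, —b→ s5
  s3 = a.b.0 | (0 + 0 + a.0) ⊢ —a→ s5, —a→ s6
  s4 = 0 | b.(0 + 0 + a.0) ⊢ —b→ s7
  s5 = b.0 | (0 + 0 + a.0) ⊢ —a→ s8, —b→ s7
  s6 = a.b.0 | 0 ⊢ —a→ s8
  s7 = 0 | (0 + 0 + a.0) ⊢ —a→ s9
  s8 = b.0 | 0 ⊢ —b→ s9
  s9 = 0 | 0 ⊢ ·
Q's transition system — 7 states:
  t0 = b.(a.b.0 | b.(0 + 0)) ⊢ —b→ t1
  t1 = a.b.0 | b.(0 + 0) ⊢ —a→ t2, —b→ t3
  t2 = b.0 | b.(0 + 0) ⊢ —b→ t4, —b→ t5
  t3 = a.b.0 | (0 + 0) ⊢ —a→ t5
  t4 = 0 | b.(0 + 0) ⊢ —b→ t6
  t5 = b.0 | (0 + 0) ⊢ —b→ t6
  t6 = 0 | (0 + 0) ⊢ ·
Partition-refinement fixed point:
  B0 = {s0}
  B1 = {s1}
  B2 = {s2}
  B3 = {s5}
  B4 = {s7}
  B5 = {s9, t6}
  B6 = {s8, t4, t5}
  B7 = {s4}
  B8 = {s3}
  B9 = {s6, t3}
  B10 = {t0}
  B11 = {t1}
  B12 = {t2}
s0 ∈ B0, t0 ∈ B10 → different blocks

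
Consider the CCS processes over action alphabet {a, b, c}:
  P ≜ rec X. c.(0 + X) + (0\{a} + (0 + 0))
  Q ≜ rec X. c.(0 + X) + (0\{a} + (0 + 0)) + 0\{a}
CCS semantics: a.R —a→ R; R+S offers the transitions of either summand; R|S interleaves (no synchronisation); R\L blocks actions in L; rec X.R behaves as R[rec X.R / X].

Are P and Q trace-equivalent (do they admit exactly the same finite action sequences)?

LTS(P): 2 reachable states
  u0 = rec X. c.(0 + X) + (0\{a} + (0 + 0)) ⊢ —c→ u1
  u1 = 0 + (rec X. c.(0 + X) + (0\{a} + (0 + 0))) ⊢ —c→ u1
LTS(Q): 2 reachable states
  v0 = rec X. c.(0 + X) + (0\{a} + (0 + 0)) + 0\{a} ⊢ —c→ v1
  v1 = 0 + (rec X. c.(0 + X) + (0\{a} + (0 + 0)) + 0\{a}) ⊢ —c→ v1
Partition-refinement fixed point:
  B0 = {u0, u1, v0, v1}
u0 ∈ B0, v0 ∈ B0 → same block
Bisimilar ⇒ trace-equivalent.

YES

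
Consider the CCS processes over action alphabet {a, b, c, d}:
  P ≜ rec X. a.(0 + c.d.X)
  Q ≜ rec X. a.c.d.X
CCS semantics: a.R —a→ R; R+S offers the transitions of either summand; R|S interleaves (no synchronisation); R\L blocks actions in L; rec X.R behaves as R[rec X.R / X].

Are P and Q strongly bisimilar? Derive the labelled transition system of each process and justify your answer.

P ~ Q

Reachable graph of P (3 states):
  m0 = rec X. a.(0 + c.d.X) ⊢ -a-> m1
  m1 = 0 + c.d.(rec X. a.(0 + c.d.X)) ⊢ -c-> m2
  m2 = d.(rec X. a.(0 + c.d.X)) ⊢ -d-> m0
Reachable graph of Q (3 states):
  n0 = rec X. a.c.d.X ⊢ -a-> n1
  n1 = c.d.(rec X. a.c.d.X) ⊢ -c-> n2
  n2 = d.(rec X. a.c.d.X) ⊢ -d-> n0
Partition-refinement fixed point:
  B0 = {m0, n0}
  B1 = {m1, n1}
  B2 = {m2, n2}
m0 ∈ B0, n0 ∈ B0 → same block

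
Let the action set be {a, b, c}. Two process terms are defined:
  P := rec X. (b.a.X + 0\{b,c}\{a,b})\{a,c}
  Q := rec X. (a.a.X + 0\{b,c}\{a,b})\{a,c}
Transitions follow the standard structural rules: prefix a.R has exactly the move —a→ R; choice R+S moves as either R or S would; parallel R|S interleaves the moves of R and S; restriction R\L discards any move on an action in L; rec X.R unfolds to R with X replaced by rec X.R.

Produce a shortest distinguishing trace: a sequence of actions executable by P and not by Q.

b

P's transition system — 2 states:
  u0 = rec X. (b.a.X + 0\{b,c}\{a,b})\{a,c} :: ··b··> u1
  u1 = (a.(rec X. (b.a.X + 0\{b,c}\{a,b})\{a,c}))\{a,c} :: ∅
Q's transition system — 1 states:
  v0 = rec X. (a.a.X + 0\{b,c}\{a,b})\{a,c} :: ∅
Trace ⟨b⟩ through P, begin at {u0}:
  [1] b ⇒ {u1}
  — P admits the full trace.
Trace ⟨b⟩ through Q, begin at {v0}:
  [1] b ⇒ no successor for Q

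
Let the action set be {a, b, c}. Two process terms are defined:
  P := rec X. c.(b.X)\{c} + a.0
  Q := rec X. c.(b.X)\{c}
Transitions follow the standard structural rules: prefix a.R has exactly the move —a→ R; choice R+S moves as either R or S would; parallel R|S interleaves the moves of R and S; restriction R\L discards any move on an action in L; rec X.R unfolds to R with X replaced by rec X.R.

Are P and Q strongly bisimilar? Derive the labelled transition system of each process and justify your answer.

NO

P's transition system — 5 states:
  u0 = rec X. c.(b.X)\{c} + a.0 has moves ··a··> u1, ··c··> u2
  u1 = 0 has moves ∅
  u2 = (b.(rec X. c.(b.X)\{c} + a.0))\{c} has moves ··b··> u3
  u3 = (rec X. c.(b.X)\{c} + a.0)\{c} has moves ··a··> u4
  u4 = 0\{c} has moves ∅
Q's transition system — 3 states:
  v0 = rec X. c.(b.X)\{c} has moves ··c··> v1
  v1 = (b.(rec X. c.(b.X)\{c}))\{c} has moves ··b··> v2
  v2 = (rec X. c.(b.X)\{c})\{c} has moves ∅
Partition-refinement fixed point:
  B0 = {u0}
  B1 = {u1, u4, v2}
  B2 = {u2}
  B3 = {u3}
  B4 = {v0}
  B5 = {v1}
u0 ∈ B0, v0 ∈ B4 → different blocks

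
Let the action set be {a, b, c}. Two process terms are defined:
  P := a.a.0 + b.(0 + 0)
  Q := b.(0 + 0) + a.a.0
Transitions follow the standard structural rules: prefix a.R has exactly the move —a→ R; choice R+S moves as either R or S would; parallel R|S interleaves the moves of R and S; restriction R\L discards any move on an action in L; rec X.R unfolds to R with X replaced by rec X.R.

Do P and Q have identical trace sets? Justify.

Reachable graph of P (4 states):
  u0 = a.a.0 + b.(0 + 0) has moves —a→ u1, —b→ u2
  u1 = a.0 has moves —a→ u3
  u2 = 0 + 0 has moves stopped
  u3 = 0 has moves stopped
Reachable graph of Q (4 states):
  v0 = b.(0 + 0) + a.a.0 has moves —a→ v1, —b→ v2
  v1 = a.0 has moves —a→ v3
  v2 = 0 + 0 has moves stopped
  v3 = 0 has moves stopped
Bisimilarity quotient blocks:
  B0 = {u0, v0}
  B1 = {u2, u3, v2, v3}
  B2 = {u1, v1}
u0 ∈ B0, v0 ∈ B0 → same block
Bisimilar ⇒ trace-equivalent.

traces(P) = traces(Q)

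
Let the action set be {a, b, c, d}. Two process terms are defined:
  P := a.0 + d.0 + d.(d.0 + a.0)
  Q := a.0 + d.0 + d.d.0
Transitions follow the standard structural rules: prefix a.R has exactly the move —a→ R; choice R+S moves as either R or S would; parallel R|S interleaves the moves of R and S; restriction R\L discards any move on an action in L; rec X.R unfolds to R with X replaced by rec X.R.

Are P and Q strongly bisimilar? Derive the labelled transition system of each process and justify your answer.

not bisimilar

LTS(P): 3 reachable states
  s0 = a.0 + d.0 + d.(d.0 + a.0) ⊢ —a→ s1, —d→ s1, —d→ s2
  s1 = 0 ⊢ (no moves)
  s2 = d.0 + a.0 ⊢ —a→ s1, —d→ s1
LTS(Q): 3 reachable states
  t0 = a.0 + d.0 + d.d.0 ⊢ —a→ t1, —d→ t1, —d→ t2
  t1 = 0 ⊢ (no moves)
  t2 = d.0 ⊢ —d→ t1
Coarsest stable partition (strong bisimilarity classes):
  B0 = {s0}
  B1 = {s1, t1}
  B2 = {s2}
  B3 = {t0}
  B4 = {t2}
s0 ∈ B0, t0 ∈ B3 → different blocks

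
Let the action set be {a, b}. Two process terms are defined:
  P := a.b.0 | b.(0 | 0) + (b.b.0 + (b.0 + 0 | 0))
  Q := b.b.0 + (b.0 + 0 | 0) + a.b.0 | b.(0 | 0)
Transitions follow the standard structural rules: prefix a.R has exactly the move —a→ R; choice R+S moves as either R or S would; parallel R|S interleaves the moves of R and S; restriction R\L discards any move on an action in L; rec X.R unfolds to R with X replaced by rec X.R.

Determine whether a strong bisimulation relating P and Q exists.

LTS(P): 8 reachable states
  p0 = a.b.0 | b.(0 | 0) + (b.b.0 + (b.0 + 0 | 0)) has moves —a→ p1, —b→ p2, —b→ p3, —b→ p4
  p1 = b.0 | b.(0 | 0) has moves —b→ p5, —b→ p6
  p2 = 0 has moves ∅
  p3 = a.b.0 | (0 | 0) has moves —a→ p6
  p4 = b.0 has moves —b→ p2
  p5 = 0 | b.(0 | 0) has moves —b→ p7
  p6 = b.0 | (0 | 0) has moves —b→ p7
  p7 = 0 | (0 | 0) has moves ∅
LTS(Q): 8 reachable states
  q0 = b.b.0 + (b.0 + 0 | 0) + a.b.0 | b.(0 | 0) has moves —a→ q1, —b→ q2, —b→ q3, —b→ q4
  q1 = b.0 | b.(0 | 0) has moves —b→ q5, —b→ q6
  q2 = 0 has moves ∅
  q3 = a.b.0 | (0 | 0) has moves —a→ q6
  q4 = b.0 has moves —b→ q2
  q5 = 0 | b.(0 | 0) has moves —b→ q7
  q6 = b.0 | (0 | 0) has moves —b→ q7
  q7 = 0 | (0 | 0) has moves ∅
Bisimilarity quotient blocks:
  B0 = {p0, q0}
  B1 = {p1, q1}
  B2 = {p4, p5, p6, q4, q5, q6}
  B3 = {p2, p7, q2, q7}
  B4 = {p3, q3}
p0 ∈ B0, q0 ∈ B0 → same block

YES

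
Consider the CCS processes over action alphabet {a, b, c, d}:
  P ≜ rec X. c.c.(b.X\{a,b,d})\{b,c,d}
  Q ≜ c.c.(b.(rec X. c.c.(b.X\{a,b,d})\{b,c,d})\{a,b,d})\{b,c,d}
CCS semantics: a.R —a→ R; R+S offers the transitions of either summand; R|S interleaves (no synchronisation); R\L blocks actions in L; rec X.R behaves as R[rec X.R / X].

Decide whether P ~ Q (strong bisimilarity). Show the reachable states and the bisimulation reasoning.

P's transition system — 3 states:
  p0 = rec X. c.c.(b.X\{a,b,d})\{b,c,d} :: —c→ p1
  p1 = c.(b.(rec X. c.c.(b.X\{a,b,d})\{b,c,d})\{a,b,d})\{b,c,d} :: —c→ p2
  p2 = (b.(rec X. c.c.(b.X\{a,b,d})\{b,c,d})\{a,b,d})\{b,c,d} :: ∅
Q's transition system — 3 states:
  q0 = c.c.(b.(rec X. c.c.(b.X\{a,b,d})\{b,c,d})\{a,b,d})\{b,c,d} :: —c→ q1
  q1 = c.(b.(rec X. c.c.(b.X\{a,b,d})\{b,c,d})\{a,b,d})\{b,c,d} :: —c→ q2
  q2 = (b.(rec X. c.c.(b.X\{a,b,d})\{b,c,d})\{a,b,d})\{b,c,d} :: ∅
Coarsest stable partition (strong bisimilarity classes):
  B0 = {p0, q0}
  B1 = {p1, q1}
  B2 = {p2, q2}
p0 ∈ B0, q0 ∈ B0 → same block

bisimilar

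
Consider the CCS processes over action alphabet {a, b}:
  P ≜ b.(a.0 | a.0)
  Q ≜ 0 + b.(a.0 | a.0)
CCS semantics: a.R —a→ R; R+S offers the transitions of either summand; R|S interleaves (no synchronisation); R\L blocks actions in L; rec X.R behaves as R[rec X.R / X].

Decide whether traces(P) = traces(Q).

LTS(P): 5 reachable states
  p0 = b.(a.0 | a.0) → -b-> p1
  p1 = a.0 | a.0 → -a-> p2, -a-> p3
  p2 = 0 | a.0 → -a-> p4
  p3 = a.0 | 0 → -a-> p4
  p4 = 0 | 0 → (no moves)
LTS(Q): 5 reachable states
  q0 = 0 + b.(a.0 | a.0) → -b-> q1
  q1 = a.0 | a.0 → -a-> q2, -a-> q3
  q2 = 0 | a.0 → -a-> q4
  q3 = a.0 | 0 → -a-> q4
  q4 = 0 | 0 → (no moves)
Coarsest stable partition (strong bisimilarity classes):
  B0 = {p0, q0}
  B1 = {p1, q1}
  B2 = {p2, p3, q2, q3}
  B3 = {p4, q4}
p0 ∈ B0, q0 ∈ B0 → same block
Bisimilar ⇒ trace-equivalent.

YES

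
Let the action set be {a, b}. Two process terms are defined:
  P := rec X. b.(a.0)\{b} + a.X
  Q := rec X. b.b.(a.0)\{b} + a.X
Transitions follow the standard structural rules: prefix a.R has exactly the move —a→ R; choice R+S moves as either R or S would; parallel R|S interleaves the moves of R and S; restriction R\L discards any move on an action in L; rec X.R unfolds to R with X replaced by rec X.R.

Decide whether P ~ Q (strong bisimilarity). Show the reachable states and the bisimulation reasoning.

NO

P's transition system — 3 states:
  u0 = rec X. b.(a.0)\{b} + a.X :: ··a··> u0, ··b··> u1
  u1 = (a.0)\{b} :: ··a··> u2
  u2 = 0\{b} :: (no moves)
Q's transition system — 4 states:
  v0 = rec X. b.b.(a.0)\{b} + a.X :: ··a··> v0, ··b··> v1
  v1 = b.(a.0)\{b} :: ··b··> v2
  v2 = (a.0)\{b} :: ··a··> v3
  v3 = 0\{b} :: (no moves)
Partition-refinement fixed point:
  B0 = {u0}
  B1 = {u1, v2}
  B2 = {u2, v3}
  B3 = {v0}
  B4 = {v1}
u0 ∈ B0, v0 ∈ B3 → different blocks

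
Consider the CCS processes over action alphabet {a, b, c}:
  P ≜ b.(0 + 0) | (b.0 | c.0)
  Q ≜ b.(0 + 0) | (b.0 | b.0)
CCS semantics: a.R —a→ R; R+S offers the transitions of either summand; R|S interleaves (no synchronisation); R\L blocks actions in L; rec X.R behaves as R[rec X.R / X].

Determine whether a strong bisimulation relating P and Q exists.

not bisimilar

P's transition system — 8 states:
  m0 = b.(0 + 0) | (b.0 | c.0) has moves --b--▸ m1, --b--▸ m2, --c--▸ m3
  m1 = (0 + 0) | (b.0 | c.0) has moves --b--▸ m4, --c--▸ m5
  m2 = b.(0 + 0) | (0 | c.0) has moves --b--▸ m4, --c--▸ m6
  m3 = b.(0 + 0) | (b.0 | 0) has moves --b--▸ m5, --b--▸ m6
  m4 = (0 + 0) | (0 | c.0) has moves --c--▸ m7
  m5 = (0 + 0) | (b.0 | 0) has moves --b--▸ m7
  m6 = b.(0 + 0) | (0 | 0) has moves --b--▸ m7
  m7 = (0 + 0) | (0 | 0) has moves (no moves)
Q's transition system — 8 states:
  n0 = b.(0 + 0) | (b.0 | b.0) has moves --b--▸ n1, --b--▸ n2, --b--▸ n3
  n1 = (0 + 0) | (b.0 | b.0) has moves --b--▸ n4, --b--▸ n5
  n2 = b.(0 + 0) | (0 | b.0) has moves --b--▸ n4, --b--▸ n6
  n3 = b.(0 + 0) | (b.0 | 0) has moves --b--▸ n5, --b--▸ n6
  n4 = (0 + 0) | (0 | b.0) has moves --b--▸ n7
  n5 = (0 + 0) | (b.0 | 0) has moves --b--▸ n7
  n6 = b.(0 + 0) | (0 | 0) has moves --b--▸ n7
  n7 = (0 + 0) | (0 | 0) has moves (no moves)
Bisimilarity quotient blocks:
  B0 = {m0}
  B1 = {m3, n1, n2, n3}
  B2 = {m5, m6, n4, n5, n6}
  B3 = {m7, n7}
  B4 = {m1, m2}
  B5 = {m4}
  B6 = {n0}
m0 ∈ B0, n0 ∈ B6 → different blocks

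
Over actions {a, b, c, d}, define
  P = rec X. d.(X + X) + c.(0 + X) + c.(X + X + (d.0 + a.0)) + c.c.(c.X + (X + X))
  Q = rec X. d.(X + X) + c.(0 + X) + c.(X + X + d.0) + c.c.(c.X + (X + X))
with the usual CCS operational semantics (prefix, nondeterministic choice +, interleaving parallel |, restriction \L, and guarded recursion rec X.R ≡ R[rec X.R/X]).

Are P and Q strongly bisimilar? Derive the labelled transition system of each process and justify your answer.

LTS(P): 7 reachable states
  s0 = rec X. d.(X + X) + c.(0 + X) + c.(X + X + (d.0 + a.0)) + c.c.(c.X + (X + X)) | -c-> s1, -c-> s2, -c-> s3, -d-> s4
  s1 = (rec X. d.(X + X) + c.(0 + X) + c.(X + X + (d.0 + a.0)) + c.c.(c.X + (X + X))) + (rec X. d.(X + X) + c.(0 + X) + c.(X + X + (d.0 + a.0)) + c.c.(c.X + (X + X))) + (d.0 + a.0) | -a-> s5, -c-> s1, -c-> s2, -c-> s3, -d-> s4, -d-> s5
  s2 = 0 + (rec X. d.(X + X) + c.(0 + X) + c.(X + X + (d.0 + a.0)) + c.c.(c.X + (X + X))) | -c-> s1, -c-> s2, -c-> s3, -d-> s4
  s3 = c.(c.(rec X. d.(X + X) + c.(0 + X) + c.(X + X + (d.0 + a.0)) + c.c.(c.X + (X + X))) + ((rec X. d.(X + X) + c.(0 + X) + c.(X + X + (d.0 + a.0)) + c.c.(c.X + (X + X))) + (rec X. d.(X + X) + c.(0 + X) + c.(X + X + (d.0 + a.0)) + c.c.(c.X + (X + X))))) | -c-> s6
  s4 = (rec X. d.(X + X) + c.(0 + X) + c.(X + X + (d.0 + a.0)) + c.c.(c.X + (X + X))) + (rec X. d.(X + X) + c.(0 + X) + c.(X + X + (d.0 + a.0)) + c.c.(c.X + (X + X))) | -c-> s1, -c-> s2, -c-> s3, -d-> s4
  s5 = 0 | deadlocked
  s6 = c.(rec X. d.(X + X) + c.(0 + X) + c.(X + X + (d.0 + a.0)) + c.c.(c.X + (X + X))) + ((rec X. d.(X + X) + c.(0 + X) + c.(X + X + (d.0 + a.0)) + c.c.(c.X + (X + X))) + (rec X. d.(X + X) + c.(0 + X) + c.(X + X + (d.0 + a.0)) + c.c.(c.X + (X + X)))) | -c-> s0, -c-> s1, -c-> s2, -c-> s3, -d-> s4
LTS(Q): 7 reachable states
  t0 = rec X. d.(X + X) + c.(0 + X) + c.(X + X + d.0) + c.c.(c.X + (X + X)) | -c-> t1, -c-> t2, -c-> t3, -d-> t4
  t1 = (rec X. d.(X + X) + c.(0 + X) + c.(X + X + d.0) + c.c.(c.X + (X + X))) + (rec X. d.(X + X) + c.(0 + X) + c.(X + X + d.0) + c.c.(c.X + (X + X))) + d.0 | -c-> t1, -c-> t2, -c-> t3, -d-> t4, -d-> t5
  t2 = 0 + (rec X. d.(X + X) + c.(0 + X) + c.(X + X + d.0) + c.c.(c.X + (X + X))) | -c-> t1, -c-> t2, -c-> t3, -d-> t4
  t3 = c.(c.(rec X. d.(X + X) + c.(0 + X) + c.(X + X + d.0) + c.c.(c.X + (X + X))) + ((rec X. d.(X + X) + c.(0 + X) + c.(X + X + d.0) + c.c.(c.X + (X + X))) + (rec X. d.(X + X) + c.(0 + X) + c.(X + X + d.0) + c.c.(c.X + (X + X))))) | -c-> t6
  t4 = (rec X. d.(X + X) + c.(0 + X) + c.(X + X + d.0) + c.c.(c.X + (X + X))) + (rec X. d.(X + X) + c.(0 + X) + c.(X + X + d.0) + c.c.(c.X + (X + X))) | -c-> t1, -c-> t2, -c-> t3, -d-> t4
  t5 = 0 | deadlocked
  t6 = c.(rec X. d.(X + X) + c.(0 + X) + c.(X + X + d.0) + c.c.(c.X + (X + X))) + ((rec X. d.(X + X) + c.(0 + X) + c.(X + X + d.0) + c.c.(c.X + (X + X))) + (rec X. d.(X + X) + c.(0 + X) + c.(X + X + d.0) + c.c.(c.X + (X + X)))) | -c-> t0, -c-> t1, -c-> t2, -c-> t3, -d-> t4
Coarsest stable partition (strong bisimilarity classes):
  B0 = {s0, s2, s4, s6}
  B1 = {s3}
  B2 = {s1}
  B3 = {s5, t5}
  B4 = {t0, t2, t4, t6}
  B5 = {t3}
  B6 = {t1}
s0 ∈ B0, t0 ∈ B4 → different blocks

not bisimilar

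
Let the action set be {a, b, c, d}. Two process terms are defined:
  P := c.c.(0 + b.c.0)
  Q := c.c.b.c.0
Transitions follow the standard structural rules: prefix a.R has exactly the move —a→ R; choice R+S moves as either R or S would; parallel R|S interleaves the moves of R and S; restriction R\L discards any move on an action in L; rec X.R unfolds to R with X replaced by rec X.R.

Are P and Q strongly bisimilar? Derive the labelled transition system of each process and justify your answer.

bisimilar

LTS(P): 5 reachable states
  p0 = c.c.(0 + b.c.0) → —c→ p1
  p1 = c.(0 + b.c.0) → —c→ p2
  p2 = 0 + b.c.0 → —b→ p3
  p3 = c.0 → —c→ p4
  p4 = 0 → deadlocked
LTS(Q): 5 reachable states
  q0 = c.c.b.c.0 → —c→ q1
  q1 = c.b.c.0 → —c→ q2
  q2 = b.c.0 → —b→ q3
  q3 = c.0 → —c→ q4
  q4 = 0 → deadlocked
Coarsest stable partition (strong bisimilarity classes):
  B0 = {p0, q0}
  B1 = {p1, q1}
  B2 = {p2, q2}
  B3 = {p3, q3}
  B4 = {p4, q4}
p0 ∈ B0, q0 ∈ B0 → same block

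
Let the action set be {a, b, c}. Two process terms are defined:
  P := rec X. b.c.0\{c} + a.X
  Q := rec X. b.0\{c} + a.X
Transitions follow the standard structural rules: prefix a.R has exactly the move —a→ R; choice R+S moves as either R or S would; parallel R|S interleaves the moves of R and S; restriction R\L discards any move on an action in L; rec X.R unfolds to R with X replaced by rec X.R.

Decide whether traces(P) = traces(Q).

NO — witness ⟨bc⟩

LTS(P): 3 reachable states
  s0 = rec X. b.c.0\{c} + a.X → =a=> s0, =b=> s1
  s1 = c.0\{c} → =c=> s2
  s2 = 0\{c} → (no moves)
LTS(Q): 2 reachable states
  t0 = rec X. b.0\{c} + a.X → =a=> t0, =b=> t1
  t1 = 0\{c} → (no moves)
Trace ⟨bc⟩ through P, begin at {s0}:
  after b @ step 1: {s1}
  after c @ step 2: {s2}
  — P admits the full trace.
Trace ⟨bc⟩ through Q, begin at {t0}:
  after b @ step 1: {t1}
  after c @ step 2: ∅  — Q cannot continue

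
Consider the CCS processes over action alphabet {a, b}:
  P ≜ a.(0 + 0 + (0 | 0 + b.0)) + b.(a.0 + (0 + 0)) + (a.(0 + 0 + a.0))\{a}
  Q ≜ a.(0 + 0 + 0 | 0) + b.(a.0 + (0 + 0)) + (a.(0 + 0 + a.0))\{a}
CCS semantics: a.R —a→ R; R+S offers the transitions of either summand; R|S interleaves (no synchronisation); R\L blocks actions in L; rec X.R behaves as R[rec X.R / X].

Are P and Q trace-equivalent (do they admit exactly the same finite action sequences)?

Reachable graph of P (4 states):
  p0 = a.(0 + 0 + (0 | 0 + b.0)) + b.(a.0 + (0 + 0)) + (a.(0 + 0 + a.0))\{a} :: -a-> p1, -b-> p2
  p1 = 0 + 0 + (0 | 0 + b.0) :: -b-> p3
  p2 = a.0 + (0 + 0) :: -a-> p3
  p3 = 0 :: (no moves)
Reachable graph of Q (4 states):
  q0 = a.(0 + 0 + 0 | 0) + b.(a.0 + (0 + 0)) + (a.(0 + 0 + a.0))\{a} :: -a-> q1, -b-> q2
  q1 = 0 + 0 + 0 | 0 :: (no moves)
  q2 = a.0 + (0 + 0) :: -a-> q3
  q3 = 0 :: (no moves)
Executing ab from P (initial set {p0}):
  step 1 (a): {p1}
  step 2 (b): {p3}
  — P admits the full trace.
Executing ab from Q (initial set {q0}):
  step 1 (a): {q1}
  step 2 (b): ∅ (Q stuck)

traces(P) ≠ traces(Q) — witness ⟨ab⟩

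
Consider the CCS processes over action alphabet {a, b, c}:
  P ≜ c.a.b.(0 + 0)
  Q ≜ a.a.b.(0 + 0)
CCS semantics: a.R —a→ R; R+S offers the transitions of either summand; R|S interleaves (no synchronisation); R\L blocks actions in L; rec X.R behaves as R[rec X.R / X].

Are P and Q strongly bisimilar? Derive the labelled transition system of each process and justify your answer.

Reachable graph of P (4 states):
  p0 = c.a.b.(0 + 0) → -c-> p1
  p1 = a.b.(0 + 0) → -a-> p2
  p2 = b.(0 + 0) → -b-> p3
  p3 = 0 + 0 → stopped
Reachable graph of Q (4 states):
  q0 = a.a.b.(0 + 0) → -a-> q1
  q1 = a.b.(0 + 0) → -a-> q2
  q2 = b.(0 + 0) → -b-> q3
  q3 = 0 + 0 → stopped
Bisimilarity quotient blocks:
  B0 = {p0}
  B1 = {p1, q1}
  B2 = {p2, q2}
  B3 = {p3, q3}
  B4 = {q0}
p0 ∈ B0, q0 ∈ B4 → different blocks

P ≁ Q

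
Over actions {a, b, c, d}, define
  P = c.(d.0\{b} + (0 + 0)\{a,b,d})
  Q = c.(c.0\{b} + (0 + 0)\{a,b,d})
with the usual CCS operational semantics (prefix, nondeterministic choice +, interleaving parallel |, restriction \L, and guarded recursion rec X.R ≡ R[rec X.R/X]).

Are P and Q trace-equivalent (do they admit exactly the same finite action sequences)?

LTS(P): 3 reachable states
  m0 = c.(d.0\{b} + (0 + 0)\{a,b,d}) has moves =c=> m1
  m1 = d.0\{b} + (0 + 0)\{a,b,d} has moves =d=> m2
  m2 = 0\{b} has moves stopped
LTS(Q): 3 reachable states
  n0 = c.(c.0\{b} + (0 + 0)\{a,b,d}) has moves =c=> n1
  n1 = c.0\{b} + (0 + 0)\{a,b,d} has moves =c=> n2
  n2 = 0\{b} has moves stopped
Run σ = ⟨cd⟩ on P: start {m0}
  step 1 (c): {m1}
  step 2 (d): {m2}
  ✓ P
Run σ = ⟨cd⟩ on Q: start {n0}
  step 1 (c): {n1}
  step 2 (d): no successor for Q

NO — witness ⟨cd⟩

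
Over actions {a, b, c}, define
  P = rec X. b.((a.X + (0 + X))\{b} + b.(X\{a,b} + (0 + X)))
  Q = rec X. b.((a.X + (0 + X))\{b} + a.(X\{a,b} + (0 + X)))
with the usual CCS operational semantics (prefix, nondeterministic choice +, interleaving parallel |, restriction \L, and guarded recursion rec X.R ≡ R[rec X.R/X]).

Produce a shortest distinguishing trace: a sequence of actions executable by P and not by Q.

bb

P's transition system — 4 states:
  m0 = rec X. b.((a.X + (0 + X))\{b} + b.(X\{a,b} + (0 + X))) has moves -b-> m1
  m1 = (a.(rec X. b.((a.X + (0 + X))\{b} + b.(X\{a,b} + (0 + X)))) + (0 + (rec X. b.((a.X + (0 + X))\{b} + b.(X\{a,b} + (0 + X))))))\{b} + b.((rec X. b.((a.X + (0 + X))\{b} + b.(X\{a,b} + (0 + X))))\{a,b} + (0 + (rec X. b.((a.X + (0 + X))\{b} + b.(X\{a,b} + (0 + X)))))) has moves -a-> m2, -b-> m3
  m2 = (rec X. b.((a.X + (0 + X))\{b} + b.(X\{a,b} + (0 + X))))\{b} has moves ∅
  m3 = (rec X. b.((a.X + (0 + X))\{b} + b.(X\{a,b} + (0 + X))))\{a,b} + (0 + (rec X. b.((a.X + (0 + X))\{b} + b.(X\{a,b} + (0 + X))))) has moves -b-> m1
Q's transition system — 4 states:
  n0 = rec X. b.((a.X + (0 + X))\{b} + a.(X\{a,b} + (0 + X))) has moves -b-> n1
  n1 = (a.(rec X. b.((a.X + (0 + X))\{b} + a.(X\{a,b} + (0 + X)))) + (0 + (rec X. b.((a.X + (0 + X))\{b} + a.(X\{a,b} + (0 + X))))))\{b} + a.((rec X. b.((a.X + (0 + X))\{b} + a.(X\{a,b} + (0 + X))))\{a,b} + (0 + (rec X. b.((a.X + (0 + X))\{b} + a.(X\{a,b} + (0 + X)))))) has moves -a-> n2, -a-> n3
  n2 = (rec X. b.((a.X + (0 + X))\{b} + a.(X\{a,b} + (0 + X))))\{a,b} + (0 + (rec X. b.((a.X + (0 + X))\{b} + a.(X\{a,b} + (0 + X))))) has moves -b-> n1
  n3 = (rec X. b.((a.X + (0 + X))\{b} + a.(X\{a,b} + (0 + X))))\{b} has moves ∅
Trace ⟨bb⟩ through P, begin at {m0}:
  after b @ step 1: {m1}
  after b @ step 2: {m3}
  — P admits the full trace.
Trace ⟨bb⟩ through Q, begin at {n0}:
  after b @ step 1: {n1}
  after b @ step 2: no successor for Q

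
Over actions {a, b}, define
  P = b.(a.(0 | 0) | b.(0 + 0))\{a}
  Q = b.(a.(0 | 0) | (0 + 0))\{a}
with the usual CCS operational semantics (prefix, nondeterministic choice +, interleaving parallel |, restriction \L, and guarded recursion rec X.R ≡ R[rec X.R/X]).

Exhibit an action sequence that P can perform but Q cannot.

bb

P's transition system — 3 states:
  s0 = b.(a.(0 | 0) | b.(0 + 0))\{a} has moves ··b··> s1
  s1 = (a.(0 | 0) | b.(0 + 0))\{a} has moves ··b··> s2
  s2 = (a.(0 | 0) | (0 + 0))\{a} has moves deadlocked
Q's transition system — 2 states:
  t0 = b.(a.(0 | 0) | (0 + 0))\{a} has moves ··b··> t1
  t1 = (a.(0 | 0) | (0 + 0))\{a} has moves deadlocked
Executing bb from P (initial set {s0}):
  [1] b ⇒ {s1}
  [2] b ⇒ {s2}
  — P admits the full trace.
Executing bb from Q (initial set {t0}):
  [1] b ⇒ {t1}
  [2] b ⇒ ∅ (Q stuck)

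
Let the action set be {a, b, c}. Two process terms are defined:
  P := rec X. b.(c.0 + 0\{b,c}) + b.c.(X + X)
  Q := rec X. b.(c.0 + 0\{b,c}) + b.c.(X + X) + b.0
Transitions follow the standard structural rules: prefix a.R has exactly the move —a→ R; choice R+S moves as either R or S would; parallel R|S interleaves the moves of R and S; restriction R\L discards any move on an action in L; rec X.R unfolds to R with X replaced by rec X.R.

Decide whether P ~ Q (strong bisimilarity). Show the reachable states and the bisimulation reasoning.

P's transition system — 5 states:
  p0 = rec X. b.(c.0 + 0\{b,c}) + b.c.(X + X) → -b-> p1, -b-> p2
  p1 = c.((rec X. b.(c.0 + 0\{b,c}) + b.c.(X + X)) + (rec X. b.(c.0 + 0\{b,c}) + b.c.(X + X))) → -c-> p3
  p2 = c.0 + 0\{b,c} → -c-> p4
  p3 = (rec X. b.(c.0 + 0\{b,c}) + b.c.(X + X)) + (rec X. b.(c.0 + 0\{b,c}) + b.c.(X + X)) → -b-> p1, -b-> p2
  p4 = 0 → ·
Q's transition system — 5 states:
  q0 = rec X. b.(c.0 + 0\{b,c}) + b.c.(X + X) + b.0 → -b-> q1, -b-> q2, -b-> q3
  q1 = 0 → ·
  q2 = c.((rec X. b.(c.0 + 0\{b,c}) + b.c.(X + X) + b.0) + (rec X. b.(c.0 + 0\{b,c}) + b.c.(X + X) + b.0)) → -c-> q4
  q3 = c.0 + 0\{b,c} → -c-> q1
  q4 = (rec X. b.(c.0 + 0\{b,c}) + b.c.(X + X) + b.0) + (rec X. b.(c.0 + 0\{b,c}) + b.c.(X + X) + b.0) → -b-> q1, -b-> q2, -b-> q3
Coarsest stable partition (strong bisimilarity classes):
  B0 = {p0, p3}
  B1 = {p2, q3}
  B2 = {p4, q1}
  B3 = {p1}
  B4 = {q0, q4}
  B5 = {q2}
p0 ∈ B0, q0 ∈ B4 → different blocks

P ≁ Q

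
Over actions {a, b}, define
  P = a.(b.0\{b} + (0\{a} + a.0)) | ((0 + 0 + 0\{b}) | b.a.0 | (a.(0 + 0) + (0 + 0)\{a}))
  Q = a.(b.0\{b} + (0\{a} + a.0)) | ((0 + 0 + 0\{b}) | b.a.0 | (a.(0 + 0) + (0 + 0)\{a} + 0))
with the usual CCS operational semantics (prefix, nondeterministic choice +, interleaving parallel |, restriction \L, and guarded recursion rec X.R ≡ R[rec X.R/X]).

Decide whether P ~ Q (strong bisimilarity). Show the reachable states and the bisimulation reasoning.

YES

LTS(P): 24 reachable states
  p0 = a.(b.0\{b} + (0\{a} + a.0)) | ((0 + 0 + 0\{b}) | b.a.0 | (a.(0 + 0) + (0 + 0)\{a})) :: -a-> p1, -a-> p2, -b-> p3
  p1 = (b.0\{b} + (0\{a} + a.0)) | ((0 + 0 + 0\{b}) | b.a.0 | (a.(0 + 0) + (0 + 0)\{a})) :: -a-> p4, -a-> p5, -b-> p6, -b-> p7
  p2 = a.(b.0\{b} + (0\{a} + a.0)) | ((0 + 0 + 0\{b}) | b.a.0 | (0 + 0)) :: -a-> p4, -b-> p8
  p3 = a.(b.0\{b} + (0\{a} + a.0)) | ((0 + 0 + 0\{b}) | a.0 | (a.(0 + 0) + (0 + 0)\{a})) :: -a-> p6, -a-> p8, -a-> p9
  p4 = (b.0\{b} + (0\{a} + a.0)) | ((0 + 0 + 0\{b}) | b.a.0 | (0 + 0)) :: -a-> p10, -b-> p11, -b-> p12
  p5 = 0 | ((0 + 0 + 0\{b}) | b.a.0 | (a.(0 + 0) + (0 + 0)\{a})) :: -a-> p10, -b-> p13
  p6 = (b.0\{b} + (0\{a} + a.0)) | ((0 + 0 + 0\{b}) | a.0 | (a.(0 + 0) + (0 + 0)\{a})) :: -a-> p11, -a-> p13, -a-> p14, -b-> p15
  p7 = 0\{b} | ((0 + 0 + 0\{b}) | b.a.0 | (a.(0 + 0) + (0 + 0)\{a})) :: -a-> p12, -b-> p15
  p8 = a.(b.0\{b} + (0\{a} + a.0)) | ((0 + 0 + 0\{b}) | a.0 | (0 + 0)) :: -a-> p11, -a-> p16
  p9 = a.(b.0\{b} + (0\{a} + a.0)) | ((0 + 0 + 0\{b}) | 0 | (a.(0 + 0) + (0 + 0)\{a})) :: -a-> p14, -a-> p16
  p10 = 0 | ((0 + 0 + 0\{b}) | b.a.0 | (0 + 0)) :: -b-> p17
  p11 = (b.0\{b} + (0\{a} + a.0)) | ((0 + 0 + 0\{b}) | a.0 | (0 + 0)) :: -a-> p17, -a-> p18, -b-> p19
  p12 = 0\{b} | ((0 + 0 + 0\{b}) | b.a.0 | (0 + 0)) :: -b-> p19
  p13 = 0 | ((0 + 0 + 0\{b}) | a.0 | (a.(0 + 0) + (0 + 0)\{a})) :: -a-> p17, -a-> p20
  p14 = (b.0\{b} + (0\{a} + a.0)) | ((0 + 0 + 0\{b}) | 0 | (a.(0 + 0) + (0 + 0)\{a})) :: -a-> p18, -a-> p20, -b-> p21
  p15 = 0\{b} | ((0 + 0 + 0\{b}) | a.0 | (a.(0 + 0) + (0 + 0)\{a})) :: -a-> p19, -a-> p21
  p16 = a.(b.0\{b} + (0\{a} + a.0)) | ((0 + 0 + 0\{b}) | 0 | (0 + 0)) :: -a-> p18
  p17 = 0 | ((0 + 0 + 0\{b}) | a.0 | (0 + 0)) :: -a-> p22
  p18 = (b.0\{b} + (0\{a} + a.0)) | ((0 + 0 + 0\{b}) | 0 | (0 + 0)) :: -a-> p22, -b-> p23
  p19 = 0\{b} | ((0 + 0 + 0\{b}) | a.0 | (0 + 0)) :: -a-> p23
  p20 = 0 | ((0 + 0 + 0\{b}) | 0 | (a.(0 + 0) + (0 + 0)\{a})) :: -a-> p22
  p21 = 0\{b} | ((0 + 0 + 0\{b}) | 0 | (a.(0 + 0) + (0 + 0)\{a})) :: -a-> p23
  p22 = 0 | ((0 + 0 + 0\{b}) | 0 | (0 + 0)) :: stopped
  p23 = 0\{b} | ((0 + 0 + 0\{b}) | 0 | (0 + 0)) :: stopped
LTS(Q): 24 reachable states
  q0 = a.(b.0\{b} + (0\{a} + a.0)) | ((0 + 0 + 0\{b}) | b.a.0 | (a.(0 + 0) + (0 + 0)\{a} + 0)) :: -a-> q1, -a-> q2, -b-> q3
  q1 = (b.0\{b} + (0\{a} + a.0)) | ((0 + 0 + 0\{b}) | b.a.0 | (a.(0 + 0) + (0 + 0)\{a} + 0)) :: -a-> q4, -a-> q5, -b-> q6, -b-> q7
  q2 = a.(b.0\{b} + (0\{a} + a.0)) | ((0 + 0 + 0\{b}) | b.a.0 | (0 + 0)) :: -a-> q4, -b-> q8
  q3 = a.(b.0\{b} + (0\{a} + a.0)) | ((0 + 0 + 0\{b}) | a.0 | (a.(0 + 0) + (0 + 0)\{a} + 0)) :: -a-> q6, -a-> q8, -a-> q9
  q4 = (b.0\{b} + (0\{a} + a.0)) | ((0 + 0 + 0\{b}) | b.a.0 | (0 + 0)) :: -a-> q10, -b-> q11, -b-> q12
  q5 = 0 | ((0 + 0 + 0\{b}) | b.a.0 | (a.(0 + 0) + (0 + 0)\{a} + 0)) :: -a-> q10, -b-> q13
  q6 = (b.0\{b} + (0\{a} + a.0)) | ((0 + 0 + 0\{b}) | a.0 | (a.(0 + 0) + (0 + 0)\{a} + 0)) :: -a-> q11, -a-> q13, -a-> q14, -b-> q15
  q7 = 0\{b} | ((0 + 0 + 0\{b}) | b.a.0 | (a.(0 + 0) + (0 + 0)\{a} + 0)) :: -a-> q12, -b-> q15
  q8 = a.(b.0\{b} + (0\{a} + a.0)) | ((0 + 0 + 0\{b}) | a.0 | (0 + 0)) :: -a-> q11, -a-> q16
  q9 = a.(b.0\{b} + (0\{a} + a.0)) | ((0 + 0 + 0\{b}) | 0 | (a.(0 + 0) + (0 + 0)\{a} + 0)) :: -a-> q14, -a-> q16
  q10 = 0 | ((0 + 0 + 0\{b}) | b.a.0 | (0 + 0)) :: -b-> q17
  q11 = (b.0\{b} + (0\{a} + a.0)) | ((0 + 0 + 0\{b}) | a.0 | (0 + 0)) :: -a-> q17, -a-> q18, -b-> q19
  q12 = 0\{b} | ((0 + 0 + 0\{b}) | b.a.0 | (0 + 0)) :: -b-> q19
  q13 = 0 | ((0 + 0 + 0\{b}) | a.0 | (a.(0 + 0) + (0 + 0)\{a} + 0)) :: -a-> q17, -a-> q20
  q14 = (b.0\{b} + (0\{a} + a.0)) | ((0 + 0 + 0\{b}) | 0 | (a.(0 + 0) + (0 + 0)\{a} + 0)) :: -a-> q18, -a-> q20, -b-> q21
  q15 = 0\{b} | ((0 + 0 + 0\{b}) | a.0 | (a.(0 + 0) + (0 + 0)\{a} + 0)) :: -a-> q19, -a-> q21
  q16 = a.(b.0\{b} + (0\{a} + a.0)) | ((0 + 0 + 0\{b}) | 0 | (0 + 0)) :: -a-> q18
  q17 = 0 | ((0 + 0 + 0\{b}) | a.0 | (0 + 0)) :: -a-> q22
  q18 = (b.0\{b} + (0\{a} + a.0)) | ((0 + 0 + 0\{b}) | 0 | (0 + 0)) :: -a-> q22, -b-> q23
  q19 = 0\{b} | ((0 + 0 + 0\{b}) | a.0 | (0 + 0)) :: -a-> q23
  q20 = 0 | ((0 + 0 + 0\{b}) | 0 | (a.(0 + 0) + (0 + 0)\{a} + 0)) :: -a-> q22
  q21 = 0\{b} | ((0 + 0 + 0\{b}) | 0 | (a.(0 + 0) + (0 + 0)\{a} + 0)) :: -a-> q23
  q22 = 0 | ((0 + 0 + 0\{b}) | 0 | (0 + 0)) :: stopped
  q23 = 0\{b} | ((0 + 0 + 0\{b}) | 0 | (0 + 0)) :: stopped
Partition-refinement fixed point:
  B0 = {p0, q0}
  B1 = {p3, q3}
  B2 = {p8, p9, q8, q9}
  B3 = {p11, p14, q11, q14}
  B4 = {p17, p19, p20, p21, q17, q19, q20, q21}
  B5 = {p22, p23, q22, q23}
  B6 = {p18, q18}
  B7 = {p16, q16}
  B8 = {p6, q6}
  B9 = {p13, p15, q13, q15}
  B10 = {p2, q2}
  B11 = {p4, q4}
  B12 = {p10, p12, q10, q12}
  B13 = {p1, q1}
  B14 = {p5, p7, q5, q7}
p0 ∈ B0, q0 ∈ B0 → same block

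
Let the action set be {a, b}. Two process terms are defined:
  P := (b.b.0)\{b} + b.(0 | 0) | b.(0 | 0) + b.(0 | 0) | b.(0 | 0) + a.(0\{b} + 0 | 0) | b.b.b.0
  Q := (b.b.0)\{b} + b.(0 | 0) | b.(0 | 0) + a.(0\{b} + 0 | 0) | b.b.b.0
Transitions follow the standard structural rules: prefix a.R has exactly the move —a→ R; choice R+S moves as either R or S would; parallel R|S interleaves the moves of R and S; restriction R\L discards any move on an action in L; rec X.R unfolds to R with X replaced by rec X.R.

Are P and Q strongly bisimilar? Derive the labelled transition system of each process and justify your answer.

bisimilar

P's transition system — 11 states:
  p0 = (b.b.0)\{b} + b.(0 | 0) | b.(0 | 0) + b.(0 | 0) | b.(0 | 0) + a.(0\{b} + 0 | 0) | b.b.b.0 ⊢ --a--▸ p1, --b--▸ p2, --b--▸ p3, --b--▸ p4
  p1 = (0\{b} + 0 | 0) | b.b.b.0 ⊢ --b--▸ p5
  p2 = 0 | 0 | b.(0 | 0) ⊢ --b--▸ p6
  p3 = a.(0\{b} + 0 | 0) | b.b.0 ⊢ --a--▸ p5, --b--▸ p7
  p4 = b.(0 | 0) | (0 | 0) ⊢ --b--▸ p6
  p5 = (0\{b} + 0 | 0) | b.b.0 ⊢ --b--▸ p8
  p6 = 0 | 0 | (0 | 0) ⊢ stopped
  p7 = a.(0\{b} + 0 | 0) | b.0 ⊢ --a--▸ p8, --b--▸ p9
  p8 = (0\{b} + 0 | 0) | b.0 ⊢ --b--▸ p10
  p9 = a.(0\{b} + 0 | 0) | 0 ⊢ --a--▸ p10
  p10 = (0\{b} + 0 | 0) | 0 ⊢ stopped
Q's transition system — 11 states:
  q0 = (b.b.0)\{b} + b.(0 | 0) | b.(0 | 0) + a.(0\{b} + 0 | 0) | b.b.b.0 ⊢ --a--▸ q1, --b--▸ q2, --b--▸ q3, --b--▸ q4
  q1 = (0\{b} + 0 | 0) | b.b.b.0 ⊢ --b--▸ q5
  q2 = 0 | 0 | b.(0 | 0) ⊢ --b--▸ q6
  q3 = a.(0\{b} + 0 | 0) | b.b.0 ⊢ --a--▸ q5, --b--▸ q7
  q4 = b.(0 | 0) | (0 | 0) ⊢ --b--▸ q6
  q5 = (0\{b} + 0 | 0) | b.b.0 ⊢ --b--▸ q8
  q6 = 0 | 0 | (0 | 0) ⊢ stopped
  q7 = a.(0\{b} + 0 | 0) | b.0 ⊢ --a--▸ q8, --b--▸ q9
  q8 = (0\{b} + 0 | 0) | b.0 ⊢ --b--▸ q10
  q9 = a.(0\{b} + 0 | 0) | 0 ⊢ --a--▸ q10
  q10 = (0\{b} + 0 | 0) | 0 ⊢ stopped
Coarsest stable partition (strong bisimilarity classes):
  B0 = {p0, q0}
  B1 = {p2, p4, p8, q2, q4, q8}
  B2 = {p10, p6, q10, q6}
  B3 = {p3, q3}
  B4 = {p7, q7}
  B5 = {p9, q9}
  B6 = {p5, q5}
  B7 = {p1, q1}
p0 ∈ B0, q0 ∈ B0 → same block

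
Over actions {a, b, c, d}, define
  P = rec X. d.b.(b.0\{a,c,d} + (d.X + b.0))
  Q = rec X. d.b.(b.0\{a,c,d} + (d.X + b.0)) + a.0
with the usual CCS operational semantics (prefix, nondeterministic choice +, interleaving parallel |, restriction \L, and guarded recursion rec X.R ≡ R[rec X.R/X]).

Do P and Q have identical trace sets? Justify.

Reachable graph of P (5 states):
  m0 = rec X. d.b.(b.0\{a,c,d} + (d.X + b.0)) | --d--▸ m1
  m1 = b.(b.0\{a,c,d} + (d.(rec X. d.b.(b.0\{a,c,d} + (d.X + b.0))) + b.0)) | --b--▸ m2
  m2 = b.0\{a,c,d} + (d.(rec X. d.b.(b.0\{a,c,d} + (d.X + b.0))) + b.0) | --b--▸ m3, --b--▸ m4, --d--▸ m0
  m3 = 0 | ·
  m4 = 0\{a,c,d} | ·
Reachable graph of Q (5 states):
  n0 = rec X. d.b.(b.0\{a,c,d} + (d.X + b.0)) + a.0 | --a--▸ n1, --d--▸ n2
  n1 = 0 | ·
  n2 = b.(b.0\{a,c,d} + (d.(rec X. d.b.(b.0\{a,c,d} + (d.X + b.0)) + a.0) + b.0)) | --b--▸ n3
  n3 = b.0\{a,c,d} + (d.(rec X. d.b.(b.0\{a,c,d} + (d.X + b.0)) + a.0) + b.0) | --b--▸ n1, --b--▸ n4, --d--▸ n0
  n4 = 0\{a,c,d} | ·
Run σ = ⟨a⟩ on Q: start {n0}
  step 1 (a): {n1}
  — Q admits the full trace.
Run σ = ⟨a⟩ on P: start {m0}
  step 1 (a): ∅ (P stuck)

traces(P) ≠ traces(Q) — witness ⟨a⟩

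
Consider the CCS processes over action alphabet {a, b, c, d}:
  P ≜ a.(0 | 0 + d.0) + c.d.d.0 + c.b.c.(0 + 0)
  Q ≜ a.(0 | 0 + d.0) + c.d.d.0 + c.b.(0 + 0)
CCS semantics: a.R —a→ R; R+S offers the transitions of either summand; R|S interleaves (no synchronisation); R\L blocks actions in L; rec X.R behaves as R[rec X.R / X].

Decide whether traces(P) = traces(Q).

LTS(P): 8 reachable states
  u0 = a.(0 | 0 + d.0) + c.d.d.0 + c.b.c.(0 + 0) :: ··a··> u1, ··c··> u2, ··c··> u3
  u1 = 0 | 0 + d.0 :: ··d··> u4
  u2 = b.c.(0 + 0) :: ··b··> u5
  u3 = d.d.0 :: ··d··> u6
  u4 = 0 :: stopped
  u5 = c.(0 + 0) :: ··c··> u7
  u6 = d.0 :: ··d··> u4
  u7 = 0 + 0 :: stopped
LTS(Q): 7 reachable states
  v0 = a.(0 | 0 + d.0) + c.d.d.0 + c.b.(0 + 0) :: ··a··> v1, ··c··> v2, ··c··> v3
  v1 = 0 | 0 + d.0 :: ··d··> v4
  v2 = b.(0 + 0) :: ··b··> v5
  v3 = d.d.0 :: ··d··> v6
  v4 = 0 :: stopped
  v5 = 0 + 0 :: stopped
  v6 = d.0 :: ··d··> v4
Run σ = ⟨cbc⟩ on P: start {u0}
  [1] c ⇒ {u2, u3}
  [2] b ⇒ {u5}
  [3] c ⇒ {u7}
  P completes σ.
Run σ = ⟨cbc⟩ on Q: start {v0}
  [1] c ⇒ {v2, v3}
  [2] b ⇒ {v5}
  [3] c ⇒ ∅  — Q cannot continue

NO — witness ⟨cbc⟩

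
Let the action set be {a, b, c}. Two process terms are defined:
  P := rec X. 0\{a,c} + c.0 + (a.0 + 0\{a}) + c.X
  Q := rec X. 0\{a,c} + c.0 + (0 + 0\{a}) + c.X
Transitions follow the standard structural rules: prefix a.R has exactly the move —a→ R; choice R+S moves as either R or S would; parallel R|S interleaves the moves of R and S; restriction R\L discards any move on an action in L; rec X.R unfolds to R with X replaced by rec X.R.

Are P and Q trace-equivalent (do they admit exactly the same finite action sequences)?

NO — witness ⟨a⟩

Reachable graph of P (2 states):
  m0 = rec X. 0\{a,c} + c.0 + (a.0 + 0\{a}) + c.X ⊢ -a-> m1, -c-> m0, -c-> m1
  m1 = 0 ⊢ ∅
Reachable graph of Q (2 states):
  n0 = rec X. 0\{a,c} + c.0 + (0 + 0\{a}) + c.X ⊢ -c-> n0, -c-> n1
  n1 = 0 ⊢ ∅
Executing a from P (initial set {m0}):
  [1] a ⇒ {m1}
  — P admits the full trace.
Executing a from Q (initial set {n0}):
  [1] a ⇒ no successor for Q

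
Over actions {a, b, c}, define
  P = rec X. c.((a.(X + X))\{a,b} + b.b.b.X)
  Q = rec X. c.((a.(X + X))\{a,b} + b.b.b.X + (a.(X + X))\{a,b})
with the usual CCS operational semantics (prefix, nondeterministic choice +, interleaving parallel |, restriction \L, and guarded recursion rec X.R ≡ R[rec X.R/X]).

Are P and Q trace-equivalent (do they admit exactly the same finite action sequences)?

LTS(P): 4 reachable states
  u0 = rec X. c.((a.(X + X))\{a,b} + b.b.b.X) has moves ··c··> u1
  u1 = (a.((rec X. c.((a.(X + X))\{a,b} + b.b.b.X)) + (rec X. c.((a.(X + X))\{a,b} + b.b.b.X))))\{a,b} + b.b.b.(rec X. c.((a.(X + X))\{a,b} + b.b.b.X)) has moves ··b··> u2
  u2 = b.b.(rec X. c.((a.(X + X))\{a,b} + b.b.b.X)) has moves ··b··> u3
  u3 = b.(rec X. c.((a.(X + X))\{a,b} + b.b.b.X)) has moves ··b··> u0
LTS(Q): 4 reachable states
  v0 = rec X. c.((a.(X + X))\{a,b} + b.b.b.X + (a.(X + X))\{a,b}) has moves ··c··> v1
  v1 = (a.((rec X. c.((a.(X + X))\{a,b} + b.b.b.X + (a.(X + X))\{a,b})) + (rec X. c.((a.(X + X))\{a,b} + b.b.b.X + (a.(X + X))\{a,b}))))\{a,b} + b.b.b.(rec X. c.((a.(X + X))\{a,b} + b.b.b.X + (a.(X + X))\{a,b})) + (a.((rec X. c.((a.(X + X))\{a,b} + b.b.b.X + (a.(X + X))\{a,b})) + (rec X. c.((a.(X + X))\{a,b} + b.b.b.X + (a.(X + X))\{a,b}))))\{a,b} has moves ··b··> v2
  v2 = b.b.(rec X. c.((a.(X + X))\{a,b} + b.b.b.X + (a.(X + X))\{a,b})) has moves ··b··> v3
  v3 = b.(rec X. c.((a.(X + X))\{a,b} + b.b.b.X + (a.(X + X))\{a,b})) has moves ··b··> v0
Bisimilarity quotient blocks:
  B0 = {u0, v0}
  B1 = {u1, v1}
  B2 = {u2, v2}
  B3 = {u3, v3}
u0 ∈ B0, v0 ∈ B0 → same block
Bisimilar ⇒ trace-equivalent.

YES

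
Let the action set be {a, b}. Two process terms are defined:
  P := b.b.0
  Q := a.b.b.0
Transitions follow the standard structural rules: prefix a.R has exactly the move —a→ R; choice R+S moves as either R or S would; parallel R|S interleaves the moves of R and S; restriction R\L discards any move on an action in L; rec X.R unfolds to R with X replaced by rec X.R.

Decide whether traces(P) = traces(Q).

P's transition system — 3 states:
  m0 = b.b.0 ⊢ —b→ m1
  m1 = b.0 ⊢ —b→ m2
  m2 = 0 ⊢ ·
Q's transition system — 4 states:
  n0 = a.b.b.0 ⊢ —a→ n1
  n1 = b.b.0 ⊢ —b→ n2
  n2 = b.0 ⊢ —b→ n3
  n3 = 0 ⊢ ·
Run σ = ⟨b⟩ on P: start {m0}
  [1] b ⇒ {m1}
  P completes σ.
Run σ = ⟨b⟩ on Q: start {n0}
  [1] b ⇒ ∅  — Q cannot continue

trace-distinct — witness ⟨b⟩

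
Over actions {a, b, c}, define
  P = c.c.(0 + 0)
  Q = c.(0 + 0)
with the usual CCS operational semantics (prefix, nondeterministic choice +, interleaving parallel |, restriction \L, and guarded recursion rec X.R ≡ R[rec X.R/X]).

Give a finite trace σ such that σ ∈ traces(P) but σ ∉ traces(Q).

P's transition system — 3 states:
  m0 = c.c.(0 + 0) has moves ··c··> m1
  m1 = c.(0 + 0) has moves ··c··> m2
  m2 = 0 + 0 has moves ·
Q's transition system — 2 states:
  n0 = c.(0 + 0) has moves ··c··> n1
  n1 = 0 + 0 has moves ·
Executing cc from P (initial set {m0}):
  [1] c ⇒ {m1}
  [2] c ⇒ {m2}
  P completes σ.
Executing cc from Q (initial set {n0}):
  [1] c ⇒ {n1}
  [2] c ⇒ ∅  — Q cannot continue

cc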